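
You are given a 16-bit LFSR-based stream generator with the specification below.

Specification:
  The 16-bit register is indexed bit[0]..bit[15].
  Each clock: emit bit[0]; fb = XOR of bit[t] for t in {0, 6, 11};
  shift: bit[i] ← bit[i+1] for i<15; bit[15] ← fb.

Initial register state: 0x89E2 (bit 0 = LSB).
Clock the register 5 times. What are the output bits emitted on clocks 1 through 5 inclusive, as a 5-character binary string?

reg_0 = 0x89E2
clock 1: out=0, reg = 0x44F1
clock 2: out=1, reg = 0x2278
clock 3: out=0, reg = 0x913C
clock 4: out=0, reg = 0x489E
clock 5: out=0, reg = 0xA44F

01000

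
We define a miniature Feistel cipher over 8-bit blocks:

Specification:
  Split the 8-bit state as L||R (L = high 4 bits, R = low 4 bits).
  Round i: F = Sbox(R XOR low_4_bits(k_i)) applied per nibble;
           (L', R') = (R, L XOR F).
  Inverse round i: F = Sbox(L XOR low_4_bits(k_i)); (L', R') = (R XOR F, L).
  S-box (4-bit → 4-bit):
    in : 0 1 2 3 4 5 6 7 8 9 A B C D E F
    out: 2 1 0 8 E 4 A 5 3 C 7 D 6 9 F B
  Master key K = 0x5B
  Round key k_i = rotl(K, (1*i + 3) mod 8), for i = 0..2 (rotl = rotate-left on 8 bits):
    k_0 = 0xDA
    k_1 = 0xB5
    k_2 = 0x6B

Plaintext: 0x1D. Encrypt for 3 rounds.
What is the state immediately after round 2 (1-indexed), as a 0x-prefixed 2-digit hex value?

s_0 = plaintext = 0x1D
s_1 = Round(s_0, k_0) = 0xD4
s_2 = Round(s_1, k_1) = 0x4C
s_3 = Round(s_2, k_2) = 0xC1

0x4C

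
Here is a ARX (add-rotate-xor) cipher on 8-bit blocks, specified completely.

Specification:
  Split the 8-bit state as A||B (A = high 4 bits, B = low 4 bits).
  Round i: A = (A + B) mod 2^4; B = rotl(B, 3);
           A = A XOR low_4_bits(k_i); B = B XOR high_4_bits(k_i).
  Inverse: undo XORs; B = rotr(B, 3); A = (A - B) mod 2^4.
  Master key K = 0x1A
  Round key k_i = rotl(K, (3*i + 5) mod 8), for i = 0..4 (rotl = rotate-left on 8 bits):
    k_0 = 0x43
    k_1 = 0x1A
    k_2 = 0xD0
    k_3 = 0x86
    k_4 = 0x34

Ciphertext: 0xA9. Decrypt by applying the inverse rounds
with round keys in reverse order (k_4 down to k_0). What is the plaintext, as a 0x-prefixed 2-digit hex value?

0x5F

s_0 = ciphertext = 0xA9
s_1 = InvRound(s_0, k_4) = 0x95
s_2 = InvRound(s_1, k_3) = 0x4B
s_3 = InvRound(s_2, k_2) = 0x8C
s_4 = InvRound(s_3, k_1) = 0x7B
s_5 = InvRound(s_4, k_0) = 0x5F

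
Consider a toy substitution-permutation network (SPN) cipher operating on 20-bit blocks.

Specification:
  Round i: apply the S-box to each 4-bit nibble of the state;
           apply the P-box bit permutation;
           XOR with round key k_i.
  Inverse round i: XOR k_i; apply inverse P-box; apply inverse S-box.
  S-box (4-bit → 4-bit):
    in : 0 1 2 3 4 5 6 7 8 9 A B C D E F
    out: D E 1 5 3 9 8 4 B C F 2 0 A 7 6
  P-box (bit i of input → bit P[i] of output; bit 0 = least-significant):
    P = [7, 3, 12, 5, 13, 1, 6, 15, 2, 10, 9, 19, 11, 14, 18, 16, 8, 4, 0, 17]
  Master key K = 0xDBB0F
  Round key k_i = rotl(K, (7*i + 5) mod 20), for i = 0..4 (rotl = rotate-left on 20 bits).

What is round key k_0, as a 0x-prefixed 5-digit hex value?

0x761FB

K = 0xDBB0F
k_0 = rotl(K, (7*0+5) mod 20) = rotl(K, 5) = 0x761FB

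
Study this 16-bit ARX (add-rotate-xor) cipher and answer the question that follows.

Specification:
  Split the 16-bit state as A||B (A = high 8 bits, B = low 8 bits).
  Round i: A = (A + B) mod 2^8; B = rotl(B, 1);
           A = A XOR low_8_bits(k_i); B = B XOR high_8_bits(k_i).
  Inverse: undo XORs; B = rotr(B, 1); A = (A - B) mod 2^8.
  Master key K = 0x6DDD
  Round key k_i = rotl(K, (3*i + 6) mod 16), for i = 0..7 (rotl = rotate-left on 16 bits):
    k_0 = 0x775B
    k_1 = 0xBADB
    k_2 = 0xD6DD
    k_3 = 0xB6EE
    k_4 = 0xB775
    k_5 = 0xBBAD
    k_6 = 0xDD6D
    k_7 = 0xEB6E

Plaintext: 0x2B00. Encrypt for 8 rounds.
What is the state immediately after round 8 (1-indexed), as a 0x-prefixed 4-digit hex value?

s_0 = plaintext = 0x2B00
s_1 = Round(s_0, k_0) = 0x7077
s_2 = Round(s_1, k_1) = 0x3C54
s_3 = Round(s_2, k_2) = 0x4D7E
s_4 = Round(s_3, k_3) = 0x254A
s_5 = Round(s_4, k_4) = 0x1A23
s_6 = Round(s_5, k_5) = 0x90FD
s_7 = Round(s_6, k_6) = 0xE026
s_8 = Round(s_7, k_7) = 0x68A7

0x68A7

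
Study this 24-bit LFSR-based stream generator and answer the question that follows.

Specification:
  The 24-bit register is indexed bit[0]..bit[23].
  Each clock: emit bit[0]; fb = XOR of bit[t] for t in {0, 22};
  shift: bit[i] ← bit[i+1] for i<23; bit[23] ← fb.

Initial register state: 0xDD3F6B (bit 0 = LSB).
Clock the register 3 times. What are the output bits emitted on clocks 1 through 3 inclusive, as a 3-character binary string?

reg_0 = 0xDD3F6B
clock 1: out=1, reg = 0x6E9FB5
clock 2: out=1, reg = 0x374FDA
clock 3: out=0, reg = 0x1BA7ED

110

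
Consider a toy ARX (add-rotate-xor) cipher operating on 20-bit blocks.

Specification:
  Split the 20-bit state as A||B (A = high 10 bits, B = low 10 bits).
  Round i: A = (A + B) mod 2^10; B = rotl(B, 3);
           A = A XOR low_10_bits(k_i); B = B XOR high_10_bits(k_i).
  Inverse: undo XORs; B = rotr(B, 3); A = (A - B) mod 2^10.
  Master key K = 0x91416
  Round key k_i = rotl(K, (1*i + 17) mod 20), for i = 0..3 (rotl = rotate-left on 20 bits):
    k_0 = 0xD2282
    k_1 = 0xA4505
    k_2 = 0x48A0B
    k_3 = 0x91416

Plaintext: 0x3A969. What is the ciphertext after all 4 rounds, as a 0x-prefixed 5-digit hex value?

0xE773F

s_0 = plaintext = 0x3A969
s_1 = Round(s_0, k_0) = 0x34402
s_2 = Round(s_1, k_1) = 0x75A81
s_3 = Round(s_2, k_2) = 0x9712F
s_4 = Round(s_3, k_3) = 0xE773F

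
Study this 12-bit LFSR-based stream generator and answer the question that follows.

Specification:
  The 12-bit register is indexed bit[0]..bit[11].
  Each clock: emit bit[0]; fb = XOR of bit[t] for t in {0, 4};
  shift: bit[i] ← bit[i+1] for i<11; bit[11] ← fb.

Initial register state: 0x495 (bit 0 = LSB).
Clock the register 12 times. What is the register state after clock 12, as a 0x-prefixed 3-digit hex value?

0x8DC

reg_0 = 0x495
clock 1: out=1, reg = 0x24A
clock 2: out=0, reg = 0x125
clock 3: out=1, reg = 0x892
clock 4: out=0, reg = 0xC49
clock 5: out=1, reg = 0xE24
clock 6: out=0, reg = 0x712
clock 7: out=0, reg = 0xB89
clock 8: out=1, reg = 0xDC4
clock 9: out=0, reg = 0x6E2
clock 10: out=0, reg = 0x371
clock 11: out=1, reg = 0x1B8
clock 12: out=0, reg = 0x8DC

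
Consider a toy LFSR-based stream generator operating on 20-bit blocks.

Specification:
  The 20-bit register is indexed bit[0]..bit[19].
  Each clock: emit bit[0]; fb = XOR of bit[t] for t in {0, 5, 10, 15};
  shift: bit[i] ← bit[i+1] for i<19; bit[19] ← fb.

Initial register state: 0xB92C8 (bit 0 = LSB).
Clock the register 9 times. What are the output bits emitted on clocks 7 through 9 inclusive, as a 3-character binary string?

110

reg_0 = 0xB92C8
clock 1: out=0, reg = 0xDC964
clock 2: out=0, reg = 0x6E4B2
clock 3: out=0, reg = 0xB7259
clock 4: out=1, reg = 0xDB92C
clock 5: out=0, reg = 0x6DC96
clock 6: out=0, reg = 0x36E4B
clock 7: out=1, reg = 0x1B725
clock 8: out=1, reg = 0x0DB92
clock 9: out=0, reg = 0x86DC9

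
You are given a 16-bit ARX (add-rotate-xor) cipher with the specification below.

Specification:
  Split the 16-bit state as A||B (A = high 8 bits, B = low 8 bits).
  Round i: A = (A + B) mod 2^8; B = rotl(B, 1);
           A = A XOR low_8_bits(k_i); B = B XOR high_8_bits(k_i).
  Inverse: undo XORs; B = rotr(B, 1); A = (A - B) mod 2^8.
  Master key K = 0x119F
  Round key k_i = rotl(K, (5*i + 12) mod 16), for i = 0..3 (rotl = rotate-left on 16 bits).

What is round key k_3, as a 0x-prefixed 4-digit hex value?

0xF88C

K = 0x119F
k_0 = rotl(K, (5*0+12) mod 16) = rotl(K, 12) = 0xF119
k_1 = rotl(K, (5*1+12) mod 16) = rotl(K, 1) = 0x233E
k_2 = rotl(K, (5*2+12) mod 16) = rotl(K, 6) = 0x67C4
k_3 = rotl(K, (5*3+12) mod 16) = rotl(K, 11) = 0xF88C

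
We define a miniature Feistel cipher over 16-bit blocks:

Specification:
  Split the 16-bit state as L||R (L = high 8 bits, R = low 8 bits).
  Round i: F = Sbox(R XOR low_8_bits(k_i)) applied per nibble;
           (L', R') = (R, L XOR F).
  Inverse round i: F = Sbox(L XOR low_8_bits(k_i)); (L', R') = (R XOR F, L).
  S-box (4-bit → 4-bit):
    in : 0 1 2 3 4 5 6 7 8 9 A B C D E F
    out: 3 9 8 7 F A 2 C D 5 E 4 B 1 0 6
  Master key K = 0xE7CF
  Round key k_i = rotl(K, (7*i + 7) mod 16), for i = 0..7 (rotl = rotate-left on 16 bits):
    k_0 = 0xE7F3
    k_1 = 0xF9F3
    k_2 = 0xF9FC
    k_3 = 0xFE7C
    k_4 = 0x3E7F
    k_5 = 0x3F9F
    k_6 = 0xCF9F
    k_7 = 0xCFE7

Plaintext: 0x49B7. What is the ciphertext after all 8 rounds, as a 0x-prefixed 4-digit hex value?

s_0 = plaintext = 0x49B7
s_1 = Round(s_0, k_0) = 0xB7B6
s_2 = Round(s_1, k_1) = 0xB64D
s_3 = Round(s_2, k_2) = 0x4DFF
s_4 = Round(s_3, k_3) = 0xFF9A
s_5 = Round(s_4, k_4) = 0x9AF5
s_6 = Round(s_5, k_5) = 0xF5B4
s_7 = Round(s_6, k_6) = 0xB471
s_8 = Round(s_7, k_7) = 0x71E6

0x71E6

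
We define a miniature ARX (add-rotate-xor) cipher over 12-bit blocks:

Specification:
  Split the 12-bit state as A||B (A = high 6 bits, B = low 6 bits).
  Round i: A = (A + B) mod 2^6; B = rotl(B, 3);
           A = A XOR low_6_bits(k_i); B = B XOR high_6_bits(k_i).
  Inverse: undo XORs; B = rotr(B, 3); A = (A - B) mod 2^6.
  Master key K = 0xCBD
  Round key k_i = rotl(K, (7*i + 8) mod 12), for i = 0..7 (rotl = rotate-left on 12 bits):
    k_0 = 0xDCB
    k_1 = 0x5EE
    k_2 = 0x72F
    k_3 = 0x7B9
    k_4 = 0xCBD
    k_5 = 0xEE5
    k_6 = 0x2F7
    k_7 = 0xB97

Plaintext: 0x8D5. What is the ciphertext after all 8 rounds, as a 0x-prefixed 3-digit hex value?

s_0 = plaintext = 0x8D5
s_1 = Round(s_0, k_0) = 0xCDD
s_2 = Round(s_1, k_1) = 0xFBC
s_3 = Round(s_2, k_2) = 0x57B
s_4 = Round(s_3, k_3) = 0xA41
s_5 = Round(s_4, k_4) = 0x5FA
s_6 = Round(s_5, k_5) = 0xD2C
s_7 = Round(s_6, k_6) = 0x5EE
s_8 = Round(s_7, k_7) = 0x49B

0x49B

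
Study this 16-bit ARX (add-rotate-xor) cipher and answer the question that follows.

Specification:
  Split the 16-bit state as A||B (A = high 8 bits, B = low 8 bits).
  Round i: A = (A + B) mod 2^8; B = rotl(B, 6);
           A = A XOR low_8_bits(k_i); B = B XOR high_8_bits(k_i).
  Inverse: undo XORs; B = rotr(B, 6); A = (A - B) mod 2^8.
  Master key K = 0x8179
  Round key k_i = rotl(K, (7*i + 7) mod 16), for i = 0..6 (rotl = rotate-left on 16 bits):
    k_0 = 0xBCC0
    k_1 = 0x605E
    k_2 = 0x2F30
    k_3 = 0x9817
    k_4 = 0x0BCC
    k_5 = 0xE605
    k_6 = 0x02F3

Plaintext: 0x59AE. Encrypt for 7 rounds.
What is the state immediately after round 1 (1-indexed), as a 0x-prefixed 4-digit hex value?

0xC717

s_0 = plaintext = 0x59AE
s_1 = Round(s_0, k_0) = 0xC717
s_2 = Round(s_1, k_1) = 0x80A5
s_3 = Round(s_2, k_2) = 0x1546
s_4 = Round(s_3, k_3) = 0x4C09
s_5 = Round(s_4, k_4) = 0x9949
s_6 = Round(s_5, k_5) = 0xE7B4
s_7 = Round(s_6, k_6) = 0x682F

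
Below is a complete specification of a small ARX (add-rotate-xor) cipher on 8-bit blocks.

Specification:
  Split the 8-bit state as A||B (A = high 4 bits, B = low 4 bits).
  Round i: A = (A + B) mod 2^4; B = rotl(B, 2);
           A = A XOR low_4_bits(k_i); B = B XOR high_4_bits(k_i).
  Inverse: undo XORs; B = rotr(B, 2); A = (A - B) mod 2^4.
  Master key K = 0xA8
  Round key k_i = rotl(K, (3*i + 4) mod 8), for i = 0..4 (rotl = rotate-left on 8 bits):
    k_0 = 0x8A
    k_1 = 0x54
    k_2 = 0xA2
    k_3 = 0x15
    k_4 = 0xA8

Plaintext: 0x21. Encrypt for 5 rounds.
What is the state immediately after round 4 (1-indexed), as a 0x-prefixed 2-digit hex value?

0xDD

s_0 = plaintext = 0x21
s_1 = Round(s_0, k_0) = 0x9C
s_2 = Round(s_1, k_1) = 0x16
s_3 = Round(s_2, k_2) = 0x53
s_4 = Round(s_3, k_3) = 0xDD
s_5 = Round(s_4, k_4) = 0x2D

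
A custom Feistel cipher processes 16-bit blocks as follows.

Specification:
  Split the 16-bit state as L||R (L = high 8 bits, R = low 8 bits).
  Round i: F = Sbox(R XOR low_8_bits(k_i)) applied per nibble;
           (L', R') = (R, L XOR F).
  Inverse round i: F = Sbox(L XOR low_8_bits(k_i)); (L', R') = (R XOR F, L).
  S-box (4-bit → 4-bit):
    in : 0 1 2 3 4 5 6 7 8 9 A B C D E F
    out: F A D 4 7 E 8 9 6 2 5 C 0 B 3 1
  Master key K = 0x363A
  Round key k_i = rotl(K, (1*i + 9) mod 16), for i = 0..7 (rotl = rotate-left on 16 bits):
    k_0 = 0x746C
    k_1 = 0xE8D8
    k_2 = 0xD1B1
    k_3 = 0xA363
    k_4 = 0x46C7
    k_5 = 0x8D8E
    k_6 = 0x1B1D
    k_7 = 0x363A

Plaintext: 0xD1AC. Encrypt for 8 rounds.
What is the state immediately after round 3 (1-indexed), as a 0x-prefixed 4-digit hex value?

0x54E0

s_0 = plaintext = 0xD1AC
s_1 = Round(s_0, k_0) = 0xACDE
s_2 = Round(s_1, k_1) = 0xDE54
s_3 = Round(s_2, k_2) = 0x54E0
s_4 = Round(s_3, k_3) = 0xE030
s_5 = Round(s_4, k_4) = 0x30F9
s_6 = Round(s_5, k_5) = 0xF9A9
s_7 = Round(s_6, k_6) = 0xA93E
s_8 = Round(s_7, k_7) = 0x3E5E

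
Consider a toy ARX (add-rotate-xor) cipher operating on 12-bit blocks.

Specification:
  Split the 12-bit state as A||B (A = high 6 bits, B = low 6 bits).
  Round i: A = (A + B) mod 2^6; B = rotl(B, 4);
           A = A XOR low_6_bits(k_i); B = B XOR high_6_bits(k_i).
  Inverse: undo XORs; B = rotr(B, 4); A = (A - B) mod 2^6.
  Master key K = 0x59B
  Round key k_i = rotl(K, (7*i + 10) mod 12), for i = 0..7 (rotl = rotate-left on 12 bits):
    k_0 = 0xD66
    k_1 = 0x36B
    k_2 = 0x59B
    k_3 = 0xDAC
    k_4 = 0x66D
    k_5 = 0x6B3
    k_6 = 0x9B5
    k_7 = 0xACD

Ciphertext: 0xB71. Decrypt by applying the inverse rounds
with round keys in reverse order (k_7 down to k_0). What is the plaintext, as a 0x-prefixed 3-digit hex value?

0x639

s_0 = ciphertext = 0xB71
s_1 = InvRound(s_0, k_7) = 0xDE9
s_2 = InvRound(s_1, k_6) = 0x1BC
s_3 = InvRound(s_2, k_5) = 0x6DA
s_4 = InvRound(s_3, k_4) = 0xA8C
s_5 = InvRound(s_4, k_3) = 0x6EB
s_6 = InvRound(s_5, k_2) = 0x277
s_7 = InvRound(s_6, k_1) = 0xDEB
s_8 = InvRound(s_7, k_0) = 0x639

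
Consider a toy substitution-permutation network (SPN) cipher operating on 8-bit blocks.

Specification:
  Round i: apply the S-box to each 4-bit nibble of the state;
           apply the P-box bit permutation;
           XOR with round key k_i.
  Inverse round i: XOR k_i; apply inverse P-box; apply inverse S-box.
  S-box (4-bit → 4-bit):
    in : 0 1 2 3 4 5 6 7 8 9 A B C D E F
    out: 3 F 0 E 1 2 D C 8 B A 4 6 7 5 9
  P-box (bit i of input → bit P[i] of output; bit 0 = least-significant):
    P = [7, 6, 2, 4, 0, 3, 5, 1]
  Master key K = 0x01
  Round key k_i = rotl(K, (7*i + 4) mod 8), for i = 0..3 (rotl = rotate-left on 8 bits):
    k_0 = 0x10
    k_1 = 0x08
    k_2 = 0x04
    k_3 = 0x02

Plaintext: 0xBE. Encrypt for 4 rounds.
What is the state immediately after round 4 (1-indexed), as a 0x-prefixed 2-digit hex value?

0xAD

s_0 = plaintext = 0xBE
s_1 = Round(s_0, k_0) = 0xB4
s_2 = Round(s_1, k_1) = 0xA8
s_3 = Round(s_2, k_2) = 0x1E
s_4 = Round(s_3, k_3) = 0xAD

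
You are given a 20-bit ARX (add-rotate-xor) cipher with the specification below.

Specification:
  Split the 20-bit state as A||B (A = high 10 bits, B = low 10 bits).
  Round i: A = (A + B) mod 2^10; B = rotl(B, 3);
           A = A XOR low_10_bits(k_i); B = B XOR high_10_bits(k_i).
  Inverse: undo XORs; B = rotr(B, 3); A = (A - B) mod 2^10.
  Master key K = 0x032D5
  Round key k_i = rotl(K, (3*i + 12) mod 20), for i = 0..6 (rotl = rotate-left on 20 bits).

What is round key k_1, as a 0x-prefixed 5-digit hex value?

0xA8196

K = 0x032D5
k_0 = rotl(K, (3*0+12) mod 20) = rotl(K, 12) = 0xD5032
k_1 = rotl(K, (3*1+12) mod 20) = rotl(K, 15) = 0xA8196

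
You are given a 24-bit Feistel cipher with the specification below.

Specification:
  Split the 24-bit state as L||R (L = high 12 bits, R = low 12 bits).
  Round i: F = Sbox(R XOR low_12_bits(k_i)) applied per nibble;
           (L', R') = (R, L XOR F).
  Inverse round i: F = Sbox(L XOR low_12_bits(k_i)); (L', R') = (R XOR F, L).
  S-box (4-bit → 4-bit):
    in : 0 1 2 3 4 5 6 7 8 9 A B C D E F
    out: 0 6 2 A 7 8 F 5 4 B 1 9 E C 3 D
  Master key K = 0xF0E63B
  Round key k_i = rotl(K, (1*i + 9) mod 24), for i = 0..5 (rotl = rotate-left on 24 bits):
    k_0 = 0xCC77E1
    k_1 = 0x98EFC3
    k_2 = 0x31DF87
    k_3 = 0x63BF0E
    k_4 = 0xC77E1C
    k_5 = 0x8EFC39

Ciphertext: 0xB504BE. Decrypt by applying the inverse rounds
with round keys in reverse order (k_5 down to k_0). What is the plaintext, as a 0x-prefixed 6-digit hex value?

s_0 = ciphertext = 0xB504BE
s_1 = InvRound(s_0, k_5) = 0x145B50
s_2 = InvRound(s_1, k_4) = 0x6DB145
s_3 = InvRound(s_2, k_3) = 0xA8D6DB
s_4 = InvRound(s_3, k_2) = 0xEDAA8D
s_5 = InvRound(s_4, k_1) = 0xCE6EDA
s_6 = InvRound(s_5, k_0) = 0x7DFCE6

0x7DFCE6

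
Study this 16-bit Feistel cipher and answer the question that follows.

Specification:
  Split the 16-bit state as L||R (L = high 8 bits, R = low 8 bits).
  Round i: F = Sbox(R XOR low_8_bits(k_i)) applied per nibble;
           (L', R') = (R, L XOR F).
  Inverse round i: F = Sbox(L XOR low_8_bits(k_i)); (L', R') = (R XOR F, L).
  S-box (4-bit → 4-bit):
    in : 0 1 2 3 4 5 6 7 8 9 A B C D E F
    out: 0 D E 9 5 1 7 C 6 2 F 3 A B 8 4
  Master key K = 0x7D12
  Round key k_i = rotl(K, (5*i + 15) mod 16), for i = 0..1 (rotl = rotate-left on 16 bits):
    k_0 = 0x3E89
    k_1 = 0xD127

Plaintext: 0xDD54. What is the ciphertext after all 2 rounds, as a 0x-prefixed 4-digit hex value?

s_0 = plaintext = 0xDD54
s_1 = Round(s_0, k_0) = 0x5466
s_2 = Round(s_1, k_1) = 0x6609

0x6609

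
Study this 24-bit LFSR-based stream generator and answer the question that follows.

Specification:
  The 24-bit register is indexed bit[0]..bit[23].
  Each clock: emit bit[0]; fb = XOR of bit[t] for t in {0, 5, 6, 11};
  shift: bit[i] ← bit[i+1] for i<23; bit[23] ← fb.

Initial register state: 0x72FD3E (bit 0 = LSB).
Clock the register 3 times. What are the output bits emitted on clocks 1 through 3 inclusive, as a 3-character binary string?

011

reg_0 = 0x72FD3E
clock 1: out=0, reg = 0x397E9F
clock 2: out=1, reg = 0x1CBF4F
clock 3: out=1, reg = 0x8E5FA7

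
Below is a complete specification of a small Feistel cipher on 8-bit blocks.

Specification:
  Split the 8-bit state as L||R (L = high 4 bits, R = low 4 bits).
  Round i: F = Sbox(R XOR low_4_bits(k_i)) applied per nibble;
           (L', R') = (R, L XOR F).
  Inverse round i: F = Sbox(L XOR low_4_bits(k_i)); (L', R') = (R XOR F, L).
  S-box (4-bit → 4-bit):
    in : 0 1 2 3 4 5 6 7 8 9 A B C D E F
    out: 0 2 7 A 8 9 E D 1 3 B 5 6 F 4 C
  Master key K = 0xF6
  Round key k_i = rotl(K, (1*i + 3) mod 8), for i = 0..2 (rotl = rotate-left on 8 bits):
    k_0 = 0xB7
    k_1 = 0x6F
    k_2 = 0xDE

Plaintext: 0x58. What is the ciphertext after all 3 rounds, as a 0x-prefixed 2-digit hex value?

s_0 = plaintext = 0x58
s_1 = Round(s_0, k_0) = 0x89
s_2 = Round(s_1, k_1) = 0x96
s_3 = Round(s_2, k_2) = 0x68

0x68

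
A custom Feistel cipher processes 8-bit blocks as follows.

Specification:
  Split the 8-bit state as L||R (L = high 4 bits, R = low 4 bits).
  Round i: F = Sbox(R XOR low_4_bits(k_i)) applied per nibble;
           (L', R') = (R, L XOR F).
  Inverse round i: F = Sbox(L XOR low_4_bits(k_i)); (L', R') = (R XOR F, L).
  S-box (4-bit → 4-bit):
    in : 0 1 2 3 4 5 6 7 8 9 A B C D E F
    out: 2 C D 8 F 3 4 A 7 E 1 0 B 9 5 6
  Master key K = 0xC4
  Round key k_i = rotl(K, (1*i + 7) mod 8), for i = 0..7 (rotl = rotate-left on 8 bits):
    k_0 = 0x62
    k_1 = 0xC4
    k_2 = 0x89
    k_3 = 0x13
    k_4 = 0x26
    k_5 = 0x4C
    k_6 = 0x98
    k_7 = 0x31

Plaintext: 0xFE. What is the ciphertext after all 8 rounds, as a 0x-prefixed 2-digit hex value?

s_0 = plaintext = 0xFE
s_1 = Round(s_0, k_0) = 0xE4
s_2 = Round(s_1, k_1) = 0x4C
s_3 = Round(s_2, k_2) = 0xC7
s_4 = Round(s_3, k_3) = 0x73
s_5 = Round(s_4, k_4) = 0x34
s_6 = Round(s_5, k_5) = 0x44
s_7 = Round(s_6, k_6) = 0x4F
s_8 = Round(s_7, k_7) = 0xF1

0xF1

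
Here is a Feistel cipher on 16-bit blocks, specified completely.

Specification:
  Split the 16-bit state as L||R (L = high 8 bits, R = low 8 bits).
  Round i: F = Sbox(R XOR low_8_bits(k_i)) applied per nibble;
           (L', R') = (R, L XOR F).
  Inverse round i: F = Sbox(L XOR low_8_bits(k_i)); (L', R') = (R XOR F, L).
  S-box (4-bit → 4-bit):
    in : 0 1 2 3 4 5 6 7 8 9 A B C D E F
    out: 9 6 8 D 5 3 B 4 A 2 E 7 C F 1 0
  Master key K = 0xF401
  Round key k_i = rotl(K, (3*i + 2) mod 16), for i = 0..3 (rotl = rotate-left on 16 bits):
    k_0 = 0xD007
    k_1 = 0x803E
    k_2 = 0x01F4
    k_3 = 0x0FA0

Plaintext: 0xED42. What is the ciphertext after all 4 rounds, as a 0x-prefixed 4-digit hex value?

s_0 = plaintext = 0xED42
s_1 = Round(s_0, k_0) = 0x42BE
s_2 = Round(s_1, k_1) = 0xBEEB
s_3 = Round(s_2, k_2) = 0xEBDE
s_4 = Round(s_3, k_3) = 0xDEAA

0xDEAA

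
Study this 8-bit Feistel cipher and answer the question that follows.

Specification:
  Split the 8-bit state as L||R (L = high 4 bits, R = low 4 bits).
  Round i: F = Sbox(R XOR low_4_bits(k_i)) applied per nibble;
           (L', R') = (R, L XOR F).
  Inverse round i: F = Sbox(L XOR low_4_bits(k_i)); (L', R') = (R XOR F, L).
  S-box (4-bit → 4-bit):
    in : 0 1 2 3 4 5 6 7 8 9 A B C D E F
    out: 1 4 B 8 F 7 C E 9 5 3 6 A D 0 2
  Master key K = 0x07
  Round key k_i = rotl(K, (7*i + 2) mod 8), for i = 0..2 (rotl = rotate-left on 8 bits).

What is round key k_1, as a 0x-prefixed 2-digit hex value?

0x0E

K = 0x07
k_0 = rotl(K, (7*0+2) mod 8) = rotl(K, 2) = 0x1C
k_1 = rotl(K, (7*1+2) mod 8) = rotl(K, 1) = 0x0E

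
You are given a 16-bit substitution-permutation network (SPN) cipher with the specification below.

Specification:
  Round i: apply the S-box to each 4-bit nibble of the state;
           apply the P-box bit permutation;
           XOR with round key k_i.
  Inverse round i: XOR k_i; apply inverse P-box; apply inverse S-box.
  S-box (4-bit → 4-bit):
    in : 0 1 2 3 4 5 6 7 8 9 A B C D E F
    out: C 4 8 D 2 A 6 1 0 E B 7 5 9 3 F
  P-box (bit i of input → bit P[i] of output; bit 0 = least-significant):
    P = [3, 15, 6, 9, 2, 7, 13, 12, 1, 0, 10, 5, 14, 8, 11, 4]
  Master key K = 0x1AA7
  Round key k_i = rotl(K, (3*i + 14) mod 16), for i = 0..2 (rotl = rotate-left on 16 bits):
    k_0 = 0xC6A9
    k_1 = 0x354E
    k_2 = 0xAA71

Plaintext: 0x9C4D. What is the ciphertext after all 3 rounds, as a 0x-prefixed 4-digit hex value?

0xBD3A

s_0 = plaintext = 0x9C4D
s_1 = Round(s_0, k_0) = 0xC933
s_2 = Round(s_1, k_1) = 0x4B23
s_3 = Round(s_2, k_2) = 0xBD3A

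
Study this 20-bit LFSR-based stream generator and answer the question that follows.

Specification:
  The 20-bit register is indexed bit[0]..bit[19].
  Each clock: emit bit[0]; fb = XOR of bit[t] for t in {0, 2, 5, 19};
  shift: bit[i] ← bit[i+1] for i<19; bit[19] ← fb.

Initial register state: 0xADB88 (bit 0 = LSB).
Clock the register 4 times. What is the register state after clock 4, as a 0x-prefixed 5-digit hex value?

0xDADB8

reg_0 = 0xADB88
clock 1: out=0, reg = 0xD6DC4
clock 2: out=0, reg = 0x6B6E2
clock 3: out=0, reg = 0xB5B71
clock 4: out=1, reg = 0xDADB8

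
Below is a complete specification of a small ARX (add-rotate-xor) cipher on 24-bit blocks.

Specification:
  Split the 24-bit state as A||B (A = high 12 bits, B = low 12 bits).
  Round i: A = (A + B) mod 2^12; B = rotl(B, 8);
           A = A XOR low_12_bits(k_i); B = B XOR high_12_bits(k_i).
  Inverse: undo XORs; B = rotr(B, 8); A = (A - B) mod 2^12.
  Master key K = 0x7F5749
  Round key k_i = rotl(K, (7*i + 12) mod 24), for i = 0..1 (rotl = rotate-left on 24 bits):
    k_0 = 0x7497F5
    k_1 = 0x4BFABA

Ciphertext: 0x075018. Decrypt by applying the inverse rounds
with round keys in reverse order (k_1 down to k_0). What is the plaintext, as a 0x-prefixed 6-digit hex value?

0x3D13DD

s_0 = ciphertext = 0x075018
s_1 = InvRound(s_0, k_1) = 0x05BA74
s_2 = InvRound(s_1, k_0) = 0x3D13DD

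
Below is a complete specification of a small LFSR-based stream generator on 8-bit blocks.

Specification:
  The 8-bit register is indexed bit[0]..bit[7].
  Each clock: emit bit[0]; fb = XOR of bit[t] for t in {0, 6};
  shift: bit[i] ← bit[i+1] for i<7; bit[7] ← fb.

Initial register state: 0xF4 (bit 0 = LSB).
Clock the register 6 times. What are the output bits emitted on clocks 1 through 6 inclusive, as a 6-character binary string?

reg_0 = 0xF4
clock 1: out=0, reg = 0xFA
clock 2: out=0, reg = 0xFD
clock 3: out=1, reg = 0x7E
clock 4: out=0, reg = 0xBF
clock 5: out=1, reg = 0xDF
clock 6: out=1, reg = 0x6F

001011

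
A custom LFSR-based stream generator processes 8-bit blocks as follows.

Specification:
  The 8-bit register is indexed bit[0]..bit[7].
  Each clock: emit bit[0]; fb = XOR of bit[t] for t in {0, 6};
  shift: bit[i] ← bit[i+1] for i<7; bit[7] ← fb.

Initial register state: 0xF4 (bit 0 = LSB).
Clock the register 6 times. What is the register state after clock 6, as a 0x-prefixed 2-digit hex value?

0x6F

reg_0 = 0xF4
clock 1: out=0, reg = 0xFA
clock 2: out=0, reg = 0xFD
clock 3: out=1, reg = 0x7E
clock 4: out=0, reg = 0xBF
clock 5: out=1, reg = 0xDF
clock 6: out=1, reg = 0x6F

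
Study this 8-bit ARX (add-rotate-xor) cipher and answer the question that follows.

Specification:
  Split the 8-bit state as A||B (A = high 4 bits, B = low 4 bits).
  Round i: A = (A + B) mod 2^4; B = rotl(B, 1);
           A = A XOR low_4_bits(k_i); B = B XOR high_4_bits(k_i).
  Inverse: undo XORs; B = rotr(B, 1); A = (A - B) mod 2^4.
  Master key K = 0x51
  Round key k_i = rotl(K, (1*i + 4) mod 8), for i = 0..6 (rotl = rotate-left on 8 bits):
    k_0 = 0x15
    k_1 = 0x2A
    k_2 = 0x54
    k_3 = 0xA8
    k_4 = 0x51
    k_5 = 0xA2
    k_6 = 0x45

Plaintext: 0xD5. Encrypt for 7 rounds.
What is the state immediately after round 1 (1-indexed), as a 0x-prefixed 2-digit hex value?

0x7B

s_0 = plaintext = 0xD5
s_1 = Round(s_0, k_0) = 0x7B
s_2 = Round(s_1, k_1) = 0x85
s_3 = Round(s_2, k_2) = 0x9F
s_4 = Round(s_3, k_3) = 0x05
s_5 = Round(s_4, k_4) = 0x4F
s_6 = Round(s_5, k_5) = 0x15
s_7 = Round(s_6, k_6) = 0x3E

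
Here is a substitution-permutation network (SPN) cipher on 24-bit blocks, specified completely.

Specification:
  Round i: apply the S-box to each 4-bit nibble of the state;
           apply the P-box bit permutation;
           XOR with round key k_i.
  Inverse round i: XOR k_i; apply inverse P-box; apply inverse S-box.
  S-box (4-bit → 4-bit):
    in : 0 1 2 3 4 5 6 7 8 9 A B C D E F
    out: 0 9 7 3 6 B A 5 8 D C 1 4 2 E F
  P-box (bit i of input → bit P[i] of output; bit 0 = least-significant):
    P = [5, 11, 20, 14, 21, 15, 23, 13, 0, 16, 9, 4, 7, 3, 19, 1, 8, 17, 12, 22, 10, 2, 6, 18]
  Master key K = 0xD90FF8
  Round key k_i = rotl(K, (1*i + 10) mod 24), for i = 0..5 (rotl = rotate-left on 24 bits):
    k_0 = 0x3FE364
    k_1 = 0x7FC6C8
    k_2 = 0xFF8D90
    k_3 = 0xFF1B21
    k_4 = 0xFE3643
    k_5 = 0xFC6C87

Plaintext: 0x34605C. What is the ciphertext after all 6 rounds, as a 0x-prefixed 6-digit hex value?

s_0 = plaintext = 0x34605C
s_1 = Round(s_0, k_0) = 0x0D576A
s_2 = Round(s_1, k_1) = 0x6D2443
s_3 = Round(s_2, k_2) = 0x70073C
s_4 = Round(s_3, k_3) = 0xCF9D60
s_5 = Round(s_4, k_4) = 0xB58781
s_6 = Round(s_5, k_5) = 0xBE0BA4

0xBE0BA4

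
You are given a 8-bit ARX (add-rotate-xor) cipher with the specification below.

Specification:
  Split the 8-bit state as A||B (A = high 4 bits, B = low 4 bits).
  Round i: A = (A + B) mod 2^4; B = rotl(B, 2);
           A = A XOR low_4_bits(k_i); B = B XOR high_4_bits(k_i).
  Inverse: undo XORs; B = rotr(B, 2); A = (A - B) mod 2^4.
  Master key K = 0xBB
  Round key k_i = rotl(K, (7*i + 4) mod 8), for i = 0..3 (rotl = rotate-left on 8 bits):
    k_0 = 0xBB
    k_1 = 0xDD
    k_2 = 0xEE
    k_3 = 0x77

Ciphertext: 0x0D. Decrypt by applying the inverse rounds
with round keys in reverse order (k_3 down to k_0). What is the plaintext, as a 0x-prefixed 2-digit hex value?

s_0 = ciphertext = 0x0D
s_1 = InvRound(s_0, k_3) = 0xDA
s_2 = InvRound(s_1, k_2) = 0x21
s_3 = InvRound(s_2, k_1) = 0xC3
s_4 = InvRound(s_3, k_0) = 0x52

0x52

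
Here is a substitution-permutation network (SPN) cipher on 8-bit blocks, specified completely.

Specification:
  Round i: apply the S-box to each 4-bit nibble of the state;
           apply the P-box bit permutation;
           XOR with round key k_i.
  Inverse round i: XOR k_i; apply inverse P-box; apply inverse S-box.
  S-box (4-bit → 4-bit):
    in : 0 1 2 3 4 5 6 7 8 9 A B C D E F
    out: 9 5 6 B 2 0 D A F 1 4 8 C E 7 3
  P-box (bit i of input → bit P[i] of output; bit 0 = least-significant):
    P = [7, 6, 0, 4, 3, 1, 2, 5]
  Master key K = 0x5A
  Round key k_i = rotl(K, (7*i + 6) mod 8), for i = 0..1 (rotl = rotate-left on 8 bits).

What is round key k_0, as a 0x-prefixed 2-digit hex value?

K = 0x5A
k_0 = rotl(K, (7*0+6) mod 8) = rotl(K, 6) = 0x96

0x96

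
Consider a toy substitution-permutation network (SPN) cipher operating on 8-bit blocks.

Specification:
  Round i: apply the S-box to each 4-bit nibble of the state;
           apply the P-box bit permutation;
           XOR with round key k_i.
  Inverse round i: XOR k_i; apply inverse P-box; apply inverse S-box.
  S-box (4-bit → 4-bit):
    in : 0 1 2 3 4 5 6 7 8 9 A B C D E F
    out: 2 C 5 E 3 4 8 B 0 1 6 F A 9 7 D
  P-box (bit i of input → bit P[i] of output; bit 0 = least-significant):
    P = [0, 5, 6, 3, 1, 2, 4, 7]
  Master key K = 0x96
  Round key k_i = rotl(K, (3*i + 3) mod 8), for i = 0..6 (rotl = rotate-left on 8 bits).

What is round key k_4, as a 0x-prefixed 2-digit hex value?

0x4B

K = 0x96
k_0 = rotl(K, (3*0+3) mod 8) = rotl(K, 3) = 0xB4
k_1 = rotl(K, (3*1+3) mod 8) = rotl(K, 6) = 0xA5
k_2 = rotl(K, (3*2+3) mod 8) = rotl(K, 1) = 0x2D
k_3 = rotl(K, (3*3+3) mod 8) = rotl(K, 4) = 0x69
k_4 = rotl(K, (3*4+3) mod 8) = rotl(K, 7) = 0x4B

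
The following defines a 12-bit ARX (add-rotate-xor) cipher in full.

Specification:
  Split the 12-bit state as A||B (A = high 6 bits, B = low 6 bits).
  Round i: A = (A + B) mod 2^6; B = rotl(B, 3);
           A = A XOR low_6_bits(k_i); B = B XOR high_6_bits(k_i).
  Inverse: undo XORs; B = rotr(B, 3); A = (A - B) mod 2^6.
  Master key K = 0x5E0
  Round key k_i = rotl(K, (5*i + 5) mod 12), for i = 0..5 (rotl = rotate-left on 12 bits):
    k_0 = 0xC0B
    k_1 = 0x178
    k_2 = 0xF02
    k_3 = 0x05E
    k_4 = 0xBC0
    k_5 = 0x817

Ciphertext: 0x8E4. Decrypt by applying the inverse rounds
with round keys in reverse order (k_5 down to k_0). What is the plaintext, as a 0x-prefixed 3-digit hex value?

s_0 = ciphertext = 0x8E4
s_1 = InvRound(s_0, k_5) = 0x520
s_2 = InvRound(s_1, k_4) = 0x6F9
s_3 = InvRound(s_2, k_3) = 0xF87
s_4 = InvRound(s_3, k_2) = 0x75F
s_5 = InvRound(s_4, k_1) = 0x493
s_6 = InvRound(s_5, k_0) = 0xF5C

0xF5C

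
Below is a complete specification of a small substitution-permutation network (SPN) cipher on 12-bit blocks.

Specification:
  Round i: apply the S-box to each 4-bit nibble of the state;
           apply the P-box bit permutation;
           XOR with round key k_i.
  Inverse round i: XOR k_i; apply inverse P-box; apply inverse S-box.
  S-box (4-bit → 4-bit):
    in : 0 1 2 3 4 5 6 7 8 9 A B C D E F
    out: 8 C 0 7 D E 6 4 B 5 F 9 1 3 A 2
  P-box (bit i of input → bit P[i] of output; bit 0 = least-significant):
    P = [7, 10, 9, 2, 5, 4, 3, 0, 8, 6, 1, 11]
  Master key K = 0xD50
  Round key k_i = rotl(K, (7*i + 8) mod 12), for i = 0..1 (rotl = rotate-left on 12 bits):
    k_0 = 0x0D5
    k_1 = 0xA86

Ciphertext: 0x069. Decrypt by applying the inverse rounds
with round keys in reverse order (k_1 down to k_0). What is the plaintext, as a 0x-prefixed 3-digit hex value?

s_0 = ciphertext = 0x069
s_1 = InvRound(s_0, k_1) = 0x544
s_2 = InvRound(s_1, k_0) = 0xCED

0xCED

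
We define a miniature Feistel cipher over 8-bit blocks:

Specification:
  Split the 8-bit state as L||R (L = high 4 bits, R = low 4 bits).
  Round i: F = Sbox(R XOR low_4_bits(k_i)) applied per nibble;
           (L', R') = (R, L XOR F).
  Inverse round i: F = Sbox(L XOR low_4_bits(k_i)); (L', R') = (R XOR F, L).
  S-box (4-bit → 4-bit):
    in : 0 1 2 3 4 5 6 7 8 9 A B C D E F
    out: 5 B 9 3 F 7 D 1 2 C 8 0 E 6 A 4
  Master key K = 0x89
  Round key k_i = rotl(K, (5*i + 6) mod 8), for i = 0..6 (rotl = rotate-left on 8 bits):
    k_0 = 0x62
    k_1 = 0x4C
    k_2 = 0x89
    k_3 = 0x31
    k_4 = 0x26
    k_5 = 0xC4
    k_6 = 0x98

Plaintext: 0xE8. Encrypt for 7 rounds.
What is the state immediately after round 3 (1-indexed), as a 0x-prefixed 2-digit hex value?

s_0 = plaintext = 0xE8
s_1 = Round(s_0, k_0) = 0x86
s_2 = Round(s_1, k_1) = 0x60
s_3 = Round(s_2, k_2) = 0x0A
s_4 = Round(s_3, k_3) = 0xA0
s_5 = Round(s_4, k_4) = 0x07
s_6 = Round(s_5, k_5) = 0x73
s_7 = Round(s_6, k_6) = 0x37

0x0A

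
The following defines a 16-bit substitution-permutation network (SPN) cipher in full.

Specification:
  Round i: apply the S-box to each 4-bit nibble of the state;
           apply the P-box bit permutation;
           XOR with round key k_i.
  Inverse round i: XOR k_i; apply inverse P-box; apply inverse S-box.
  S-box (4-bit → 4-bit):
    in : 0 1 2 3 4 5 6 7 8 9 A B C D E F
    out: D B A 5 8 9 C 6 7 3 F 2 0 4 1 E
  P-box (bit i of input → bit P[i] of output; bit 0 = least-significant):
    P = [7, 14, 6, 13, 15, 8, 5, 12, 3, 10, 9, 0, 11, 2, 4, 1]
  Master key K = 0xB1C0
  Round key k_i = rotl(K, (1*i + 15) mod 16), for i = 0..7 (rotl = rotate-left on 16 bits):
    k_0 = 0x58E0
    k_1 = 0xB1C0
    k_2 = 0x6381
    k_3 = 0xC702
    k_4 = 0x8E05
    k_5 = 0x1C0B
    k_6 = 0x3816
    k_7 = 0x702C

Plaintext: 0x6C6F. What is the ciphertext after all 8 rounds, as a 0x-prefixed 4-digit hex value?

s_0 = plaintext = 0x6C6F
s_1 = Round(s_0, k_0) = 0x2892
s_2 = Round(s_1, k_1) = 0x56CE
s_3 = Round(s_2, k_2) = 0x6902
s_4 = Round(s_3, k_3) = 0x3338
s_5 = Round(s_4, k_4) = 0x44FD
s_6 = Round(s_5, k_5) = 0x0D68
s_7 = Round(s_6, k_6) = 0x62E4
s_8 = Round(s_7, k_7) = 0xD43F

0xD43F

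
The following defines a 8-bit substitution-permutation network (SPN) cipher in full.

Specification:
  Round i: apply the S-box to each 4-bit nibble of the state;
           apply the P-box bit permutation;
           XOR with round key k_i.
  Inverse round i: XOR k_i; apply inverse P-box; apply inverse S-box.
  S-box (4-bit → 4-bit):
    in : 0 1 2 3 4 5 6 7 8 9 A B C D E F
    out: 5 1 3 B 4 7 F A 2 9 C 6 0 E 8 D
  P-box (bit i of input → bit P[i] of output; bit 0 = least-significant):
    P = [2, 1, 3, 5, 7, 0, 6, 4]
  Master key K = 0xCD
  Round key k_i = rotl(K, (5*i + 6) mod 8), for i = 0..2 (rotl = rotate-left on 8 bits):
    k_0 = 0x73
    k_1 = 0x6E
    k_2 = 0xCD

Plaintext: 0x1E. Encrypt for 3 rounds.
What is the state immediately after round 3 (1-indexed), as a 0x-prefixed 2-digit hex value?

0x69

s_0 = plaintext = 0x1E
s_1 = Round(s_0, k_0) = 0xD3
s_2 = Round(s_1, k_1) = 0x19
s_3 = Round(s_2, k_2) = 0x69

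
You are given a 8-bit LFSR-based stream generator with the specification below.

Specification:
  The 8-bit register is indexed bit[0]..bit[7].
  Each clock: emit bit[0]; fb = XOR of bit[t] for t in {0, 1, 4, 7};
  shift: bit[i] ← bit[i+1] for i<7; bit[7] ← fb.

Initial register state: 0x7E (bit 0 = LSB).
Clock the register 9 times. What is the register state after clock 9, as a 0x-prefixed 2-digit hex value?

0x91

reg_0 = 0x7E
clock 1: out=0, reg = 0x3F
clock 2: out=1, reg = 0x9F
clock 3: out=1, reg = 0x4F
clock 4: out=1, reg = 0x27
clock 5: out=1, reg = 0x13
clock 6: out=1, reg = 0x89
clock 7: out=1, reg = 0x44
clock 8: out=0, reg = 0x22
clock 9: out=0, reg = 0x91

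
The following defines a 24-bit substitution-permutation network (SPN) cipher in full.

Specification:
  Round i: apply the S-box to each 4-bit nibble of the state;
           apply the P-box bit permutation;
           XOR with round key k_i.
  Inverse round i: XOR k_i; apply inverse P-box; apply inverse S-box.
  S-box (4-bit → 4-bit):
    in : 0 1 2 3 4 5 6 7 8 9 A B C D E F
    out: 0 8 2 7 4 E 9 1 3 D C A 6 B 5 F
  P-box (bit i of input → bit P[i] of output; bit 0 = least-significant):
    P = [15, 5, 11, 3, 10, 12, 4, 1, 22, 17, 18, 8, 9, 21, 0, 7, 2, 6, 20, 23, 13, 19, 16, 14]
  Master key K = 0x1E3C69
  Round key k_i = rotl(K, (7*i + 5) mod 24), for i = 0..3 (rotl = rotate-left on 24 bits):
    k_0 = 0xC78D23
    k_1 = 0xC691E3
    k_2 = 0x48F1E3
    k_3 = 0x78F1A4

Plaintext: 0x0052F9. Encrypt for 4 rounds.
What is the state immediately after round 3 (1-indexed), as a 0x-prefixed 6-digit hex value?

s_0 = plaintext = 0x0052F9
s_1 = Round(s_0, k_0) = 0xE511B8
s_2 = Round(s_1, k_1) = 0x572001
s_3 = Round(s_2, k_2) = 0x61B1EF
s_4 = Round(s_3, k_3) = 0xD81C1C

0x61B1EF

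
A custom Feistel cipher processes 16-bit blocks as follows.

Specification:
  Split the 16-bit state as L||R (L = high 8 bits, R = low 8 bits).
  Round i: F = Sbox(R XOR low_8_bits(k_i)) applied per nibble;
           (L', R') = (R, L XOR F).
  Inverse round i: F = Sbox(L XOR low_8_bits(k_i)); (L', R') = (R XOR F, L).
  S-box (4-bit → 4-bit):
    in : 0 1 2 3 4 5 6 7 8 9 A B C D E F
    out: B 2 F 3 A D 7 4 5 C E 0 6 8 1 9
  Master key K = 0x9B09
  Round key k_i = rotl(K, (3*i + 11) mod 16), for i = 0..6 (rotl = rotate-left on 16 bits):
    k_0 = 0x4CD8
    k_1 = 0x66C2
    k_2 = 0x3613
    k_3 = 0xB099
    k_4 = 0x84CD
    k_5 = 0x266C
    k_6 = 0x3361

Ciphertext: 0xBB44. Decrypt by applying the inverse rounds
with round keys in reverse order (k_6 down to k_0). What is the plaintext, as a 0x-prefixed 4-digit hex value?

s_0 = ciphertext = 0xBB44
s_1 = InvRound(s_0, k_6) = 0xCABB
s_2 = InvRound(s_1, k_5) = 0x5CCA
s_3 = InvRound(s_2, k_4) = 0x085C
s_4 = InvRound(s_3, k_3) = 0x9E08
s_5 = InvRound(s_4, k_2) = 0x509E
s_6 = InvRound(s_5, k_1) = 0x5150
s_7 = InvRound(s_6, k_0) = 0x0C51

0x0C51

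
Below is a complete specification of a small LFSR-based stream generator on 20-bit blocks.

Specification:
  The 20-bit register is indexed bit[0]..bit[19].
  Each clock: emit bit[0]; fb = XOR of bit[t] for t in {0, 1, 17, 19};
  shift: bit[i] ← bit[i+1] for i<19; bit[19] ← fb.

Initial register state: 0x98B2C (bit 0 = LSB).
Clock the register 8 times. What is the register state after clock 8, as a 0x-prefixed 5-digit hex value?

0x4D98B

reg_0 = 0x98B2C
clock 1: out=0, reg = 0xCC596
clock 2: out=0, reg = 0x662CB
clock 3: out=1, reg = 0xB3165
clock 4: out=1, reg = 0xD98B2
clock 5: out=0, reg = 0x6CC59
clock 6: out=1, reg = 0x3662C
clock 7: out=0, reg = 0x9B316
clock 8: out=0, reg = 0x4D98B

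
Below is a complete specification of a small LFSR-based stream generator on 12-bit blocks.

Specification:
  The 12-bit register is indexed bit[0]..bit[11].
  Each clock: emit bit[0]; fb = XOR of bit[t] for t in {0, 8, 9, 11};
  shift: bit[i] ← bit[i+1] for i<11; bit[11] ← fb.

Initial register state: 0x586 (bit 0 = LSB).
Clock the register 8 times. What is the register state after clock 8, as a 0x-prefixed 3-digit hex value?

0x475

reg_0 = 0x586
clock 1: out=0, reg = 0xAC3
clock 2: out=1, reg = 0xD61
clock 3: out=1, reg = 0xEB0
clock 4: out=0, reg = 0x758
clock 5: out=0, reg = 0x3AC
clock 6: out=0, reg = 0x1D6
clock 7: out=0, reg = 0x8EB
clock 8: out=1, reg = 0x475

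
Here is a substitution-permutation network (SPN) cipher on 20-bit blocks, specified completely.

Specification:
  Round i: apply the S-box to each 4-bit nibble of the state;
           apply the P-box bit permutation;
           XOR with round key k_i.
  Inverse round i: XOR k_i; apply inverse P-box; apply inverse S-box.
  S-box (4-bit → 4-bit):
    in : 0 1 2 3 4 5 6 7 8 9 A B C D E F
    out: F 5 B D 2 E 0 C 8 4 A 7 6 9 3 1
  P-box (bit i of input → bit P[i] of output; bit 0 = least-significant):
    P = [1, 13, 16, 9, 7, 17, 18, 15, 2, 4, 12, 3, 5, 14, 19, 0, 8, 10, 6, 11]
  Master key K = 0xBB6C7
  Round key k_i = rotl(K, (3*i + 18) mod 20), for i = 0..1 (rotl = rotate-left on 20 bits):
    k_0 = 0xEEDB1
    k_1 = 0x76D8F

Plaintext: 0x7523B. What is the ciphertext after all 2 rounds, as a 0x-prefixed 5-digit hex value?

s_0 = plaintext = 0x7523B
s_1 = Round(s_0, k_0) = 0x3056E
s_2 = Round(s_1, k_1) = 0xF14F4

0xF14F4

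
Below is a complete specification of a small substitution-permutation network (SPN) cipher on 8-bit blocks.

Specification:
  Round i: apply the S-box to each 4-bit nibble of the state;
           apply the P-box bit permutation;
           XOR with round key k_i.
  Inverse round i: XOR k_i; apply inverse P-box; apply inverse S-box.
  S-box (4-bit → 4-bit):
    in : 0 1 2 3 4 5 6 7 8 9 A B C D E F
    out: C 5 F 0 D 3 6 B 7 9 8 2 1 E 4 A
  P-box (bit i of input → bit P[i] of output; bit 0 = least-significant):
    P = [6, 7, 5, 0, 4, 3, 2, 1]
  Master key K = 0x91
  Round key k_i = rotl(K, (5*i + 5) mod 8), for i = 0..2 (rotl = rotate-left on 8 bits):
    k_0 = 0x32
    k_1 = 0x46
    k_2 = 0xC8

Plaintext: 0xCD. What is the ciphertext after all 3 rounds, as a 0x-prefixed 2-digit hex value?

0xD1

s_0 = plaintext = 0xCD
s_1 = Round(s_0, k_0) = 0x83
s_2 = Round(s_1, k_1) = 0x5A
s_3 = Round(s_2, k_2) = 0xD1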